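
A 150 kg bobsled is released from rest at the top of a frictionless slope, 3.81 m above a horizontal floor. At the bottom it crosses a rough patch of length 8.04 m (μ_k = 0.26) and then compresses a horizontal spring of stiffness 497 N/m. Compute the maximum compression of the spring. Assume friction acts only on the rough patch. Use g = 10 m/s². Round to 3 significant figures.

Initial energy: E₁ = mgh = (150)(10)(3.81) = 5715.0 J
Friction removes W_f = μ_k mg d = (0.26)(150)(10)(8.04) = 3136 J
Energy reaching the spring: E = 5715.0 − 3136 = 2579.4 J
At max compression ½kx² = E ⇒ x = √(2E/k) = √(2 × 2579.4/497) = 3.222 m

x = 3.22 m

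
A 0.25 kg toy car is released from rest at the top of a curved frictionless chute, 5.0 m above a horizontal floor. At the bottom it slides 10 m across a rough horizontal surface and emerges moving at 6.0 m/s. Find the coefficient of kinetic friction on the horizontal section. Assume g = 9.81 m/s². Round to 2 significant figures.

Applying the work–energy principle:
mgh = ½mv² + μ_k m g d
mgh = 12.263 J; ½mv² = 4.5000 J
W_f = 12.263 − 4.5000 = 7.763 J
μ_k = W_f/(mg·d) = 7.763/(2.453 × 10) = 0.3165

μ_k = 0.32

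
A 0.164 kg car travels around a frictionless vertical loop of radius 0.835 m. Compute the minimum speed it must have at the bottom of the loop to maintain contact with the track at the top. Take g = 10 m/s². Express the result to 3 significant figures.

At the top: mg = mv_top²/r ⇒ v_top² = gr = 8.350 m²/s²
Energy from bottom to top (height 2r): ½mv_bot² = ½mv_top² + mg(2r)
v_bot² = gr + 4gr = 5gr = 41.75
v_bot = √(5gr) = 6.461 m/s

v = 6.46 m/s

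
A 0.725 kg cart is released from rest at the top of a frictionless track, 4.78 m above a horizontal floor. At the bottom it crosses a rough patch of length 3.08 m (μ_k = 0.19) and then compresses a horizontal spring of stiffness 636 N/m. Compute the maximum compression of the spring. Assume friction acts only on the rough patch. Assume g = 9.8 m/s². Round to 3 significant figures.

Initial energy: E₁ = mgh = (0.725)(9.8)(4.78) = 33.962 J
Friction removes W_f = μ_k mg d = (0.19)(0.725)(9.8)(3.08) = 4.158 J
Energy reaching the spring: E = 33.962 − 4.158 = 29.804 J
At max compression ½kx² = E ⇒ x = √(2E/k) = √(2 × 29.804/636) = 0.3061 m

x = 0.306 m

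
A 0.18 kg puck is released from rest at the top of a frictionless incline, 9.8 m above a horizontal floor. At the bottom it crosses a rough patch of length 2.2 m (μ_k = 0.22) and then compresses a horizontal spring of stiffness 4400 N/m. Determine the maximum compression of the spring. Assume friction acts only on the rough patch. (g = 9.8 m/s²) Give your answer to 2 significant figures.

x = 0.086 m

Initial energy: E₁ = mgh = (0.18)(9.8)(9.8) = 17.287 J
Friction removes W_f = μ_k mg d = (0.22)(0.18)(9.8)(2.2) = 0.8538 J
Energy reaching the spring: E = 17.287 − 0.8538 = 16.433 J
At max compression ½kx² = E ⇒ x = √(2E/k) = √(2 × 16.433/4400) = 0.08643 m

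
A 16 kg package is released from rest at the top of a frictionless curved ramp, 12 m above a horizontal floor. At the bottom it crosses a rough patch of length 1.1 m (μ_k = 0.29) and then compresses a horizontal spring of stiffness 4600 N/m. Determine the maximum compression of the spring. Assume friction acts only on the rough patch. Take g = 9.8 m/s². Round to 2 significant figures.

Initial energy: E₁ = mgh = (16)(9.8)(12) = 1881.6 J
Friction removes W_f = μ_k mg d = (0.29)(16)(9.8)(1.1) = 50.02 J
Energy reaching the spring: E = 1881.6 − 50.02 = 1831.6 J
At max compression ½kx² = E ⇒ x = √(2E/k) = √(2 × 1831.6/4600) = 0.8924 m

x = 0.89 m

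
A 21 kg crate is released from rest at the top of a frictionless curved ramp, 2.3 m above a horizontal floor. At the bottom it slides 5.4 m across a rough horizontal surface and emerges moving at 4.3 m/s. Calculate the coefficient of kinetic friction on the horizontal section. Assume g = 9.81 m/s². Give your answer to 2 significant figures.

μ_k = 0.25

Energy at the top = energy at the end + work done against friction:
mgh = ½mv² + μ_k m g d
mgh = 473.82 J; ½mv² = 194.14 J
W_f = 473.82 − 194.14 = 279.7 J
μ_k = W_f/(mg·d) = 279.7/(206.0 × 5.4) = 0.2514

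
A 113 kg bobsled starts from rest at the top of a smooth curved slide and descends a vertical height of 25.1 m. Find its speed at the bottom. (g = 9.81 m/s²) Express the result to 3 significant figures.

Energy conservation between the two points: mgh = ½mv²
The mass cancels from both sides.
v = √(2gh) = √(2 × 9.81 × 25.1) = √492.46 = 22.19 m/s

v = 22.2 m/s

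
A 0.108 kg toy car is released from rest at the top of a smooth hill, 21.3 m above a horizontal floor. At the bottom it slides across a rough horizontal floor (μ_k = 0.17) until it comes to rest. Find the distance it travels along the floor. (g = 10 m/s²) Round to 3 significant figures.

d = 125 m

Energy bookkeeping (friction removes W_f = μ_k N d):
At rest all PE has been dissipated by friction: mgh = μ_k m g d
d = h/μ_k = 21.3/0.17 = 125.3 m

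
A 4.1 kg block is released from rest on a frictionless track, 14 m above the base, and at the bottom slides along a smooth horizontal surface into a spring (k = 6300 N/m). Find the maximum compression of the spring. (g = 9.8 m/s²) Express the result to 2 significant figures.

At max compression the block is momentarily at rest: mgh = ½kx²
x = √(2mgh/k) = √(2 × 4.1 × 9.8 × 14 / 6300) = 0.4226 m

x = 0.42 m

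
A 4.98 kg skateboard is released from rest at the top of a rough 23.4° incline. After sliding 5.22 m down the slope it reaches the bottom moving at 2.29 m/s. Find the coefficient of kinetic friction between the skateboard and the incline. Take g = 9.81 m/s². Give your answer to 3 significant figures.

μ_k = 0.377

mgh = ½mv² + μ_k (mg cosθ) L, with h = L sinθ
mgL sinθ = 101.28 J; ½mv² = 13.058 J
W_f = 101.28 − 13.058 = 88.22 J
μ_k = W_f/(mg cosθ · L) = 88.22/(44.84 × 5.22) = 0.3769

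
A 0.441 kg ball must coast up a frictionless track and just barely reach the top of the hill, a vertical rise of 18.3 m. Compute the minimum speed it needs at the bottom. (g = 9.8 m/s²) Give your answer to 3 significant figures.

v = 18.9 m/s

At the top it is momentarily at rest, so all KE converts to PE: ½mv² = mgh
v = √(2gh) = √(2 × 9.8 × 18.3) = 18.94 m/s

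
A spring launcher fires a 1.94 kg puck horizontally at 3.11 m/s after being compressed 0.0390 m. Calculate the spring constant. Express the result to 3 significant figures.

½kx² = ½mv²
k = mv²/x² = (1.94)(3.11)²/(0.0390)² = 12337 N/m

k = 12300 N/m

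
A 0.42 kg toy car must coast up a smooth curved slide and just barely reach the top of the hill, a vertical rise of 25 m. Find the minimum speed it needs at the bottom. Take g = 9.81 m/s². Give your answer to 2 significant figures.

At the top it is momentarily at rest, so all KE converts to PE: ½mv² = mgh
v = √(2gh) = √(2 × 9.81 × 25) = 22.15 m/s

v = 22 m/s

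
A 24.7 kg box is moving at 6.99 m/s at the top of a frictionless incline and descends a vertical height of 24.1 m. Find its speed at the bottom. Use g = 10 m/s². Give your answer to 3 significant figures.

By conservation of mechanical energy, ½mv₀² + mgh = ½mv²
The mass cancels from both sides.
v² = v₀² + 2gh = (6.99)² + 2(10)(24.1) = 530.86
v = √530.86 = 23.04 m/s

v = 23.0 m/s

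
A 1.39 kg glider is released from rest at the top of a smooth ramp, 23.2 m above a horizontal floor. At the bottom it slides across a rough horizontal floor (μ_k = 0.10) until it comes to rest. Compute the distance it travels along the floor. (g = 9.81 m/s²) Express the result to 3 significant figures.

d = 232 m

Energy bookkeeping (friction removes W_f = μ_k N d):
At rest all PE has been dissipated by friction: mgh = μ_k m g d
d = h/μ_k = 23.2/0.10 = 232.0 m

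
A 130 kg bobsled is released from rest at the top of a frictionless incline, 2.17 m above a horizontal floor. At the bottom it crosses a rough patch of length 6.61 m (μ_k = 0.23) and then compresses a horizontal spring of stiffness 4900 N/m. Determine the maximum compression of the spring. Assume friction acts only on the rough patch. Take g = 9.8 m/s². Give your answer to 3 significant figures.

Initial energy: E₁ = mgh = (130)(9.8)(2.17) = 2764.6 J
Friction removes W_f = μ_k mg d = (0.23)(130)(9.8)(6.61) = 1937 J
Energy reaching the spring: E = 2764.6 − 1937 = 827.72 J
At max compression ½kx² = E ⇒ x = √(2E/k) = √(2 × 827.72/4900) = 0.5812 m

x = 0.581 m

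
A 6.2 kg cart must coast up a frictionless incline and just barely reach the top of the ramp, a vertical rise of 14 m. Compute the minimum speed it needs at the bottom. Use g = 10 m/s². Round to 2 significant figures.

At the top it is momentarily at rest, so all KE converts to PE: ½mv² = mgh
v = √(2gh) = √(2 × 10 × 14) = 16.73 m/s

v = 17 m/s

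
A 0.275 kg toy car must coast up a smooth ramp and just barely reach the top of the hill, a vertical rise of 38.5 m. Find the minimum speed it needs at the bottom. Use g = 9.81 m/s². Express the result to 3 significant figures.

At the top it is momentarily at rest, so all KE converts to PE: ½mv² = mgh
v = √(2gh) = √(2 × 9.81 × 38.5) = 27.48 m/s

v = 27.5 m/s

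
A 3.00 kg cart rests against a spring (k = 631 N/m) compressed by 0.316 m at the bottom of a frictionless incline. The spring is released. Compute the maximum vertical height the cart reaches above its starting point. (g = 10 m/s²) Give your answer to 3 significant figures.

All spring PE becomes gravitational PE at the highest point: ½kx² = mgh
h = kx²/(2mg) = (631)(0.316)²/(2 × 3.00 × 10) = 1.050 m

h = 1.05 m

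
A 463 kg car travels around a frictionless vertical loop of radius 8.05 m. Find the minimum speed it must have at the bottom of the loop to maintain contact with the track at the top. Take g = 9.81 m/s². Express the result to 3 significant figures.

v = 19.9 m/s

At the top: mg = mv_top²/r ⇒ v_top² = gr = 78.97 m²/s²
Energy from bottom to top (height 2r): ½mv_bot² = ½mv_top² + mg(2r)
v_bot² = gr + 4gr = 5gr = 394.9
v_bot = √(5gr) = 19.87 m/s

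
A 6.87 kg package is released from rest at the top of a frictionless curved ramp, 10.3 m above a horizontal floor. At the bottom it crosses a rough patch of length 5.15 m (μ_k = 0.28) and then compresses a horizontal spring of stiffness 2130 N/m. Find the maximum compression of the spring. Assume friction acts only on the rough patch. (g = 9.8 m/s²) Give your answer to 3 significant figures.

x = 0.748 m

Initial energy: E₁ = mgh = (6.87)(9.8)(10.3) = 693.46 J
Friction removes W_f = μ_k mg d = (0.28)(6.87)(9.8)(5.15) = 97.08 J
Energy reaching the spring: E = 693.46 − 97.08 = 596.37 J
At max compression ½kx² = E ⇒ x = √(2E/k) = √(2 × 596.37/2130) = 0.7483 m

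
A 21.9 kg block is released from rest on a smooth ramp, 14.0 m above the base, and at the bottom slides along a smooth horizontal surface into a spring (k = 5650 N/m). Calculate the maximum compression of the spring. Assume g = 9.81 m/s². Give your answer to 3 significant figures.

x = 1.03 m

Gravitational PE at the top equals spring PE at max compression: mgh = ½kx²
x = √(2mgh/k) = √(2 × 21.9 × 9.81 × 14.0 / 5650) = 1.032 m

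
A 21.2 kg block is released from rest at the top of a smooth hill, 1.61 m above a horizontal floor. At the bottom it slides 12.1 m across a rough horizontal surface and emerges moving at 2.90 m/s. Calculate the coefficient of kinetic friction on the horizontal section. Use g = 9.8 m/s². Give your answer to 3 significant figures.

μ_k = 0.0976

Applying the work–energy principle:
mgh = ½mv² + μ_k m g d
mgh = 334.49 J; ½mv² = 89.146 J
W_f = 334.49 − 89.146 = 245.3 J
μ_k = W_f/(mg·d) = 245.3/(207.8 × 12.1) = 0.09760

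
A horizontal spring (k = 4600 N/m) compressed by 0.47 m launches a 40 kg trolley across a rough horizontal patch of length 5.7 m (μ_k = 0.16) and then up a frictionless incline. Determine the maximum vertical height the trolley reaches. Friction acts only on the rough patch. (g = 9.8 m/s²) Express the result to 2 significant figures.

h = 0.38 m

Spring energy: E₀ = ½kx² = ½(4600)(0.47)² = 508.07 J
Friction: W_f = μ_k mg d = (0.16)(40)(9.8)(5.7) = 357.5 J
Energy at base of ramp: E = 508.07 − 357.5 = 150.57 J
At max height all remaining energy is PE: mgh = E ⇒ h = E/(mg) = 150.57/(40 × 9.8) = 0.3841 m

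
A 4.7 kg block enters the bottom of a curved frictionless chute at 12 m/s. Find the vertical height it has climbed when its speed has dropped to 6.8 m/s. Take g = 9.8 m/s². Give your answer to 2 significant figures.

Energy balance between the two points: ½mv₁² = ½mv₂² + mgh
h = (v₁² − v₂²)/(2g) = (12² − 6.8²)/(2 × 9.8) = 4.988 m

h = 5.0 m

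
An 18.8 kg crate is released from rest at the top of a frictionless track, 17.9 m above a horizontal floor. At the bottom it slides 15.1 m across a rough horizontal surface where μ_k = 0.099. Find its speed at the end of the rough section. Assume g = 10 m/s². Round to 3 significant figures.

v = 18.1 m/s

Applying the work–energy principle:
mgh = ½mv² + μ_k m g d
W_f = μ_k mg d = (0.099)(18.8)(10)(15.1) = 281.0 J
½mv² = mgh − W_f = 3365.2 − 281.0 = 3084.2 J
v = √(2 × 3084.2/18.8) = 18.11 m/s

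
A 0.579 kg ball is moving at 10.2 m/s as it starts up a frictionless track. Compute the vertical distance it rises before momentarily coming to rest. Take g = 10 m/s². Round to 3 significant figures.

h = 5.20 m

By energy conservation, ½mv² = mgh
h = v²/(2g) = 10.2²/(2 × 10) = 5.202 m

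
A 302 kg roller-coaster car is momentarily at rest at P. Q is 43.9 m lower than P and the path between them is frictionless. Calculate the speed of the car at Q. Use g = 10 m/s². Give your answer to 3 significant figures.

Energy conservation between the two points: mgh = ½mv²
v = √(2gh) = √(2 × 10 × 43.9) = √878.00 = 29.63 m/s

v = 29.6 m/s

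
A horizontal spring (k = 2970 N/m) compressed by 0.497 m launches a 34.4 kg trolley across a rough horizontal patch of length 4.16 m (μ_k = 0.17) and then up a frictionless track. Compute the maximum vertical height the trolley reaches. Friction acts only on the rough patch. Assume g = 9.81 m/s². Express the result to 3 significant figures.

h = 0.380 m

Spring energy: E₀ = ½kx² = ½(2970)(0.497)² = 366.81 J
Friction: W_f = μ_k mg d = (0.17)(34.4)(9.81)(4.16) = 238.7 J
Energy at base of ramp: E = 366.81 − 238.7 = 128.15 J
At max height all remaining energy is PE: mgh = E ⇒ h = E/(mg) = 128.15/(34.4 × 9.81) = 0.3798 m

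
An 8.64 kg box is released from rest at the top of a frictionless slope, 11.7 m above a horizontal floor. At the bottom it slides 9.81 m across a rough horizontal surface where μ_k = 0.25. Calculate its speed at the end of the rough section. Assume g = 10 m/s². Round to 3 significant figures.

v = 13.6 m/s

Energy bookkeeping (friction removes W_f = μ_k N d):
mgh = ½mv² + μ_k m g d
W_f = μ_k mg d = (0.25)(8.64)(10)(9.81) = 211.9 J
½mv² = mgh − W_f = 1010.9 − 211.9 = 798.98 J
v = √(2 × 798.98/8.64) = 13.60 m/s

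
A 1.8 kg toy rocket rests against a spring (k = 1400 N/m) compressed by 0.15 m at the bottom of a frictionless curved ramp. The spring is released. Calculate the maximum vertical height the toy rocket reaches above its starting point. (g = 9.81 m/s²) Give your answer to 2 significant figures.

At maximum height the toy rocket is at rest, so ½kx² = mgh
h = kx²/(2mg) = (1400)(0.15)²/(2 × 1.8 × 9.81) = 0.8919 m

h = 0.89 m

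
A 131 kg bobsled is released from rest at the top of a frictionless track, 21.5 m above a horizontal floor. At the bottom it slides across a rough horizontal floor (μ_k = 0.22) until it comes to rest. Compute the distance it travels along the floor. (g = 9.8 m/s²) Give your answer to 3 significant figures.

Energy bookkeeping (friction removes W_f = μ_k N d):
At rest all PE has been dissipated by friction: mgh = μ_k m g d
d = h/μ_k = 21.5/0.22 = 97.73 m

d = 97.7 m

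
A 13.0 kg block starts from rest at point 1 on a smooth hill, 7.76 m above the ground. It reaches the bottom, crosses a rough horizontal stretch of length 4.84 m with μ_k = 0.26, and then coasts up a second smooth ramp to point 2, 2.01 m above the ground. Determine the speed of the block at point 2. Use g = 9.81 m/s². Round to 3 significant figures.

Energy at 1: mgh₁ = (13.0)(9.81)(7.76) = 989.63 J
Friction loss: W_f = μ_k mg d = 160.5 J
At 2: ½mv² + mgh₂ = mgh₁ − W_f
½mv² = 989.63 − 160.5 − 256.34 = 572.81 J
v = √(2 × 572.81/13.0) = 9.388 m/s

v = 9.39 m/s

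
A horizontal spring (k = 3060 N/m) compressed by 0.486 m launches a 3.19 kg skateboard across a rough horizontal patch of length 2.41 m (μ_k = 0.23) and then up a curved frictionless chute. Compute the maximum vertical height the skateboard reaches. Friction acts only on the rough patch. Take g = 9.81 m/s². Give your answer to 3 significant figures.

h = 11.0 m

Spring energy: E₀ = ½kx² = ½(3060)(0.486)² = 361.38 J
Friction: W_f = μ_k mg d = (0.23)(3.19)(9.81)(2.41) = 17.35 J
Energy at base of ramp: E = 361.38 − 17.35 = 344.03 J
At max height all remaining energy is PE: mgh = E ⇒ h = E/(mg) = 344.03/(3.19 × 9.81) = 10.99 m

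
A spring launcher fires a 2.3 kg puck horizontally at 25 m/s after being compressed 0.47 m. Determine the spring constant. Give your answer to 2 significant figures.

k = 6500 N/m

Energy stored in the spring equals the launch KE: ½kx² = ½mv²
k = mv²/x² = (2.3)(25)²/(0.47)² = 6507 N/m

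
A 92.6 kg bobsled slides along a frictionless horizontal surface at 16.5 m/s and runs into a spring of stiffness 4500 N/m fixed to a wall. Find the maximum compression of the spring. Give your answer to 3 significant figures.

x = 2.37 m

Conservation of energy between contact and max compression: ½mv² = ½kx²
x = v√(m/k) = 16.5 × √(92.6/4500) = 2.367 m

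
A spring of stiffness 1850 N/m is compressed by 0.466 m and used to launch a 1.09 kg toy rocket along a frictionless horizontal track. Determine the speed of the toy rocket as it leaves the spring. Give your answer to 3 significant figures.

The toy rocket leaves the spring when the spring is at natural length, so ½kx² = ½mv²
v = x√(k/m) = 0.466 × √(1850/1.09) = 19.20 m/s

v = 19.2 m/s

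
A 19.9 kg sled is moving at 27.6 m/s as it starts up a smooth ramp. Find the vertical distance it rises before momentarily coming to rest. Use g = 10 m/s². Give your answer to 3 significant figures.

h = 38.1 m

Setting KE at the bottom equal to PE gained: ½mv² = mgh
h = v²/(2g) = 27.6²/(2 × 10) = 38.09 m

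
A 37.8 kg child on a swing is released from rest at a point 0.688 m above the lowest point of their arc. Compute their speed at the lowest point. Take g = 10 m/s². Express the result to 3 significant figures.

Energy conservation between the two points: mgh = ½mv²
v = √(2gh) = √(2 × 10 × 0.688) = √13.760 = 3.709 m/s

v = 3.71 m/s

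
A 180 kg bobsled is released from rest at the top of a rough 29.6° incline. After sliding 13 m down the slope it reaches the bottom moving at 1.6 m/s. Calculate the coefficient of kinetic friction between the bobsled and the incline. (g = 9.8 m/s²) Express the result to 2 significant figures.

μ_k = 0.56

mgh = ½mv² + μ_k (mg cosθ) L, with h = L sinθ
mgL sinθ = 11327 J; ½mv² = 230.40 J
W_f = 11327 − 230.40 = 11097 J
μ_k = W_f/(mg cosθ · L) = 11097/(1534 × 13) = 0.5565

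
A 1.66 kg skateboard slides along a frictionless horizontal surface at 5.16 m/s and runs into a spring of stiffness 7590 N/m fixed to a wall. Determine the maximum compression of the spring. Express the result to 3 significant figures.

At max compression the skateboard is momentarily at rest: ½mv² = ½kx²
x = v√(m/k) = 5.16 × √(1.66/7590) = 0.07631 m

x = 0.0763 m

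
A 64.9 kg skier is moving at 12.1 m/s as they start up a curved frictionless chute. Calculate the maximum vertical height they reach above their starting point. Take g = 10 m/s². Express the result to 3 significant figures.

h = 7.32 m

Setting KE at the bottom equal to PE gained: ½mv² = mgh
h = v²/(2g) = 12.1²/(2 × 10) = 7.321 m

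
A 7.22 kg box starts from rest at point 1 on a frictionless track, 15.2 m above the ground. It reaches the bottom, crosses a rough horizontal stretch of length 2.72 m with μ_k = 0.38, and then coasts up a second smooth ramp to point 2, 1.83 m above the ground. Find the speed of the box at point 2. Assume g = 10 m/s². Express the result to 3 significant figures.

Energy at 1: mgh₁ = (7.22)(10)(15.2) = 1097.4 J
Friction loss: W_f = μ_k mg d = 74.63 J
At 2: ½mv² + mgh₂ = mgh₁ − W_f
½mv² = 1097.4 − 74.63 − 132.13 = 890.69 J
v = √(2 × 890.69/7.22) = 15.71 m/s

v = 15.7 m/s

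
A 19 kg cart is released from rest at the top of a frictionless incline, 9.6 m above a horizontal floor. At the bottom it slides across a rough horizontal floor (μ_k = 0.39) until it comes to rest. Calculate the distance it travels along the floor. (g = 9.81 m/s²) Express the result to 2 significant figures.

d = 25 m

Energy at the top = energy at the end + work done against friction:
At rest all PE has been dissipated by friction: mgh = μ_k m g d
d = h/μ_k = 9.6/0.39 = 24.62 m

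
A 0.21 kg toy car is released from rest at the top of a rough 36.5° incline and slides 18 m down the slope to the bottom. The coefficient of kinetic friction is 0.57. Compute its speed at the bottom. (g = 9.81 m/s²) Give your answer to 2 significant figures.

v = 6.9 m/s

Work–energy: mg(L sinθ) − μ_k(mg cosθ)L = ½mv²
mgh = mgL sinθ = (0.21)(9.81)(18)sin36.5° = 22.057 J
W_f = μ_k mg cosθ · L = (0.57)(0.21)(9.81)cos36.5°·18 = 16.99 J
½mv² = 22.057 − 16.99 = 5.0663 J
v = √(2 × 5.0663/0.21) = 6.946 m/s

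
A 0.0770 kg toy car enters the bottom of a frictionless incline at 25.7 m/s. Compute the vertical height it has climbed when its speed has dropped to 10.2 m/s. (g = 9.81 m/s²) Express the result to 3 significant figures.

h = 28.4 m

Conservation of energy: ½mv₁² = ½mv₂² + mgh
h = (v₁² − v₂²)/(2g) = (25.7² − 10.2²)/(2 × 9.81) = 28.36 m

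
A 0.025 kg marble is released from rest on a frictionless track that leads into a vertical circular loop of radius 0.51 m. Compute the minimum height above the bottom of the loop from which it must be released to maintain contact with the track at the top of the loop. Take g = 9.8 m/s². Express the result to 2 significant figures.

At the top, for minimum speed gravity alone supplies the centripetal force: mg = mv_top²/r ⇒ v_top² = gr = 4.998 m²/s²
Energy conservation from release height h to the top (height 2r): mgh = ½mv_top² + mg(2r)
h = v_top²/(2g) + 2r = r/2 + 2r = 5r/2 = 1.275 m

h = 1.3 m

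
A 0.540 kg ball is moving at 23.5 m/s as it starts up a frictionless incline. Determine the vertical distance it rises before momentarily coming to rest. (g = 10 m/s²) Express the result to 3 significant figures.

By energy conservation, ½mv² = mgh
h = v²/(2g) = 23.5²/(2 × 10) = 27.61 m

h = 27.6 m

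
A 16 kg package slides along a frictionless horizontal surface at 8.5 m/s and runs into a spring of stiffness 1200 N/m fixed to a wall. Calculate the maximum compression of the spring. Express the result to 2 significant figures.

At max compression the package is momentarily at rest: ½mv² = ½kx²
x = v√(m/k) = 8.5 × √(16/1200) = 0.9815 m

x = 0.98 m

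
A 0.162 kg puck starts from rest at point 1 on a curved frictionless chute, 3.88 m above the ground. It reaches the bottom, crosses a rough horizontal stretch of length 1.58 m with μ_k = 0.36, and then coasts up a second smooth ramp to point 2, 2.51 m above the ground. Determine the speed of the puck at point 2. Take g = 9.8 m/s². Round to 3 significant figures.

Energy at 1: mgh₁ = (0.162)(9.8)(3.88) = 6.1599 J
Friction loss: W_f = μ_k mg d = 0.9030 J
At 2: ½mv² + mgh₂ = mgh₁ − W_f
½mv² = 6.1599 − 0.9030 − 3.9849 = 1.2720 J
v = √(2 × 1.2720/0.162) = 3.963 m/s

v = 3.96 m/s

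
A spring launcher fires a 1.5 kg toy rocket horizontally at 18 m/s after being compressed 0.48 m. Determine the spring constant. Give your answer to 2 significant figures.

k = 2100 N/m

Energy stored in the spring equals the launch KE: ½kx² = ½mv²
k = mv²/x² = (1.5)(18)²/(0.48)² = 2109 N/m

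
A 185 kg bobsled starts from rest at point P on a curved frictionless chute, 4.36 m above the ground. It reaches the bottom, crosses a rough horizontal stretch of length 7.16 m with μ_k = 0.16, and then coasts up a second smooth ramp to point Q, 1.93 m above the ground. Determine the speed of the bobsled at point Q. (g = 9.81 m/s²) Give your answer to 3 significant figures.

Energy at P: mgh₁ = (185)(9.81)(4.36) = 7912.7 J
Friction loss: W_f = μ_k mg d = 2079 J
At Q: ½mv² + mgh₂ = mgh₁ − W_f
½mv² = 7912.7 − 2079 − 3502.7 = 2331.0 J
v = √(2 × 2331.0/185) = 5.020 m/s

v = 5.02 m/s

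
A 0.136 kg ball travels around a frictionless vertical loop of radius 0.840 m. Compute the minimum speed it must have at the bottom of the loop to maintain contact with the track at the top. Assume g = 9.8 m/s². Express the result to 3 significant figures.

At the top: mg = mv_top²/r ⇒ v_top² = gr = 8.232 m²/s²
Energy from bottom to top (height 2r): ½mv_bot² = ½mv_top² + mg(2r)
v_bot² = gr + 4gr = 5gr = 41.16
v_bot = √(5gr) = 6.416 m/s

v = 6.42 m/s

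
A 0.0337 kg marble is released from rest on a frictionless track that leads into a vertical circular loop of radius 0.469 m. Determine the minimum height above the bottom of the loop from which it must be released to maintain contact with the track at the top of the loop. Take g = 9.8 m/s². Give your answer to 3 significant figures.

h = 1.17 m

At the top, for minimum speed gravity alone supplies the centripetal force: mg = mv_top²/r ⇒ v_top² = gr = 4.596 m²/s²
Energy conservation from release height h to the top (height 2r): mgh = ½mv_top² + mg(2r)
h = v_top²/(2g) + 2r = r/2 + 2r = 5r/2 = 1.172 m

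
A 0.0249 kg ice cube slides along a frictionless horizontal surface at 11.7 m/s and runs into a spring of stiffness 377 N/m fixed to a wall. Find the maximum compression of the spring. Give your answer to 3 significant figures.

At max compression the cube is momentarily at rest: ½mv² = ½kx²
x = v√(m/k) = 11.7 × √(0.0249/377) = 0.09509 m

x = 0.0951 m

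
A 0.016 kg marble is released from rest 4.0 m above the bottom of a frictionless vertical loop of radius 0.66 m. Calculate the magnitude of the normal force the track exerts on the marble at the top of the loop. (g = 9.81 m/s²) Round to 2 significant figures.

Energy from release to top (height 2r): mgh = ½mv_top² + mg(2r)
v_top² = 2g(h − 2r) = 2(9.81)(4.0 − 1.320) = 52.582 m²/s²
At the top, both N and weight point toward the centre: N + mg = mv_top²/r
N = m(v_top²/r − g) = 0.016(52.582/0.66 − 9.81) = 1.118 N

N = 1.1 N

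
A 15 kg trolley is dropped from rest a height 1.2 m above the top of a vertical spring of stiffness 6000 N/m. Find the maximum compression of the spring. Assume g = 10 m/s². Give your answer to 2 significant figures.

Measuring PE from the top of the relaxed spring, at max compression the trolley has dropped H + x with zero KE, so:
mg(H + x) = ½kx²
½(6000)x² − (15)(10)x − (15)(10)(1.2) = 0
3000x² − 150.0x − 180.0 = 0
x = [150.0 + √(22500 + 2.1600e+06)]/(2 × 3000) = 0.2712 m

x = 0.27 m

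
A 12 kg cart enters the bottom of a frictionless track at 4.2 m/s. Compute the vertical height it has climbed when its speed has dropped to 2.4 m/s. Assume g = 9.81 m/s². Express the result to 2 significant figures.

Energy balance between the two points: ½mv₁² = ½mv₂² + mgh
h = (v₁² − v₂²)/(2g) = (4.2² − 2.4²)/(2 × 9.81) = 0.6055 m

h = 0.61 m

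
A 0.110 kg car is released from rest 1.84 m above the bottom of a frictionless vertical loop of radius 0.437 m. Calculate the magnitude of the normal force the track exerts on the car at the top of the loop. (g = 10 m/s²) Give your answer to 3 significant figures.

Energy from release to top (height 2r): mgh = ½mv_top² + mg(2r)
v_top² = 2g(h − 2r) = 2(10)(1.84 − 0.8740) = 19.320 m²/s²
At the top, both N and weight point toward the centre: N + mg = mv_top²/r
N = m(v_top²/r − g) = 0.110(19.320/0.437 − 10) = 3.763 N

N = 3.76 N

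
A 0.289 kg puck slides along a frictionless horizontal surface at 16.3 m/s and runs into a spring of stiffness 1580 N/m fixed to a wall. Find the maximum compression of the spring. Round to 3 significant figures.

x = 0.220 m

All KE is stored as spring PE at maximum compression: ½mv² = ½kx²
x = v√(m/k) = 16.3 × √(0.289/1580) = 0.2204 m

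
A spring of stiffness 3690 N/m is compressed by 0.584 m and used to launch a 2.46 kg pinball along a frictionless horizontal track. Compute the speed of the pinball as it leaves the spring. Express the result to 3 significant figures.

v = 22.6 m/s

Spring PE converts entirely to kinetic energy: ½kx² = ½mv²
v = x√(k/m) = 0.584 × √(3690/2.46) = 22.62 m/s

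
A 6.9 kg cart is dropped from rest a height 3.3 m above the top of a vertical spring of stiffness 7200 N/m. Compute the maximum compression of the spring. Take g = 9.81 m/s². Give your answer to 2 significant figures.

x = 0.26 m

Take the reference level at the top of the uncompressed spring. At max compression the cart has fallen H + x and is momentarily at rest:
mg(H + x) = ½kx²
½(7200)x² − (6.9)(9.81)x − (6.9)(9.81)(3.3) = 0
3600x² − 67.69x − 223.4 = 0
x = [67.69 + √(4582 + 3.2166e+06)]/(2 × 3600) = 0.2587 m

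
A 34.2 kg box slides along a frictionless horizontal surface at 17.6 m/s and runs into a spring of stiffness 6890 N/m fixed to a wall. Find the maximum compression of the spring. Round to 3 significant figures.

Conservation of energy between contact and max compression: ½mv² = ½kx²
x = v√(m/k) = 17.6 × √(34.2/6890) = 1.240 m

x = 1.24 m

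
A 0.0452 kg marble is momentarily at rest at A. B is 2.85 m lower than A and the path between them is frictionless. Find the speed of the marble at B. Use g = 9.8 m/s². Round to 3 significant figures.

v = 7.47 m/s

Energy conservation between the two points: mgh = ½mv²
The mass cancels from both sides.
v = √(2gh) = √(2 × 9.8 × 2.85) = √55.860 = 7.474 m/s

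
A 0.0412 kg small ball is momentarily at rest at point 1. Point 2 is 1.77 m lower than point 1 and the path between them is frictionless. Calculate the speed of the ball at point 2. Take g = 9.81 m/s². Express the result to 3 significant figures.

Mechanical energy is conserved (no friction): mgh = ½mv²
v = √(2gh) = √(2 × 9.81 × 1.77) = √34.727 = 5.893 m/s

v = 5.89 m/s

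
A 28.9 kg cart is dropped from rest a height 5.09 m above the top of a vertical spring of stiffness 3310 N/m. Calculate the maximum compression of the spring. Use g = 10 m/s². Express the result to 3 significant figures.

Let x be the compression. The total drop is H + x, and the cart is instantaneously at rest at max compression, so energy conservation gives:
mg(H + x) = ½kx²
½(3310)x² − (28.9)(10)x − (28.9)(10)(5.09) = 0
1655x² − 289.0x − 1471 = 0
x = [289.0 + √(83521 + 9.7381e+06)]/(2 × 1655) = 1.034 m

x = 1.03 m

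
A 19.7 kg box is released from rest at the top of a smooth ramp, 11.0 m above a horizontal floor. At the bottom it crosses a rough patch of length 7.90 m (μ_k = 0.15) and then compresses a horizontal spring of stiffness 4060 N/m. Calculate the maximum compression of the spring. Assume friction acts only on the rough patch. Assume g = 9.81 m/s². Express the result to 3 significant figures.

Initial energy: E₁ = mgh = (19.7)(9.81)(11.0) = 2125.8 J
Friction removes W_f = μ_k mg d = (0.15)(19.7)(9.81)(7.90) = 229.0 J
Energy reaching the spring: E = 2125.8 − 229.0 = 1896.8 J
At max compression ½kx² = E ⇒ x = √(2E/k) = √(2 × 1896.8/4060) = 0.9666 m

x = 0.967 m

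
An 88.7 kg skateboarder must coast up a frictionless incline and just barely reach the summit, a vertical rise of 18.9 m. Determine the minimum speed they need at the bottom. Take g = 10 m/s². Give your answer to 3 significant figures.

v = 19.4 m/s

At the top they are momentarily at rest, so all KE converts to PE: ½mv² = mgh
v = √(2gh) = √(2 × 10 × 18.9) = 19.44 m/s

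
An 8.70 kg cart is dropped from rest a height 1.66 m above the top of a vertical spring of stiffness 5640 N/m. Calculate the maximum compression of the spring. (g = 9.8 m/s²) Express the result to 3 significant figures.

x = 0.240 m

Measuring PE from the top of the relaxed spring, at max compression the cart has dropped H + x with zero KE, so:
mg(H + x) = ½kx²
½(5640)x² − (8.70)(9.8)x − (8.70)(9.8)(1.66) = 0
2820x² − 85.26x − 141.5 = 0
x = [85.26 + √(7269 + 1.5965e+06)]/(2 × 2820) = 0.2397 m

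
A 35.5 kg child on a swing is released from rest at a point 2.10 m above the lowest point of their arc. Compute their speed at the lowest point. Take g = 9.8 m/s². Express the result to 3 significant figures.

v = 6.42 m/s

Energy conservation between the two points: mgh = ½mv²
v = √(2gh) = √(2 × 9.8 × 2.10) = √41.160 = 6.416 m/s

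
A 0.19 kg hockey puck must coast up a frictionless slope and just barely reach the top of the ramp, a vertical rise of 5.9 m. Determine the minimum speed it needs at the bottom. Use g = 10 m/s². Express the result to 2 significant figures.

v = 11 m/s

At the top it is momentarily at rest, so all KE converts to PE: ½mv² = mgh
v = √(2gh) = √(2 × 10 × 5.9) = 10.86 m/s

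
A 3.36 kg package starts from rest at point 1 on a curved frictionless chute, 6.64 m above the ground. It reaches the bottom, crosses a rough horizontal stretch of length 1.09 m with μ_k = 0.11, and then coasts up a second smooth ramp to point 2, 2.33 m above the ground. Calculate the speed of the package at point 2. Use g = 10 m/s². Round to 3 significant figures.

v = 9.15 m/s

Energy at 1: mgh₁ = (3.36)(10)(6.64) = 223.10 J
Friction loss: W_f = μ_k mg d = 4.029 J
At 2: ½mv² + mgh₂ = mgh₁ − W_f
½mv² = 223.10 − 4.029 − 78.288 = 140.79 J
v = √(2 × 140.79/3.36) = 9.154 m/s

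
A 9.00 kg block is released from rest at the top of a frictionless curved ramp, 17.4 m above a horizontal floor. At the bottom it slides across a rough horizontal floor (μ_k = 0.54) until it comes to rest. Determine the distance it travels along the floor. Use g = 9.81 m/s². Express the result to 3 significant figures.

d = 32.2 m

Applying the work–energy principle:
At rest all PE has been dissipated by friction: mgh = μ_k m g d
d = h/μ_k = 17.4/0.54 = 32.22 m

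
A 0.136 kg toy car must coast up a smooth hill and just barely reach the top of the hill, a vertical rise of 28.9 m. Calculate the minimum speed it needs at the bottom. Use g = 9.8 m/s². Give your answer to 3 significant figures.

v = 23.8 m/s

At the top it is momentarily at rest, so all KE converts to PE: ½mv² = mgh
v = √(2gh) = √(2 × 9.8 × 28.9) = 23.80 m/s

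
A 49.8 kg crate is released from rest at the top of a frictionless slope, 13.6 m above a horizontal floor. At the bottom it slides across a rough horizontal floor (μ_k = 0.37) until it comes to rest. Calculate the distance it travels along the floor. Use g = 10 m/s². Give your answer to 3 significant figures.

Energy bookkeeping (friction removes W_f = μ_k N d):
At rest all PE has been dissipated by friction: mgh = μ_k m g d
d = h/μ_k = 13.6/0.37 = 36.76 m

d = 36.8 m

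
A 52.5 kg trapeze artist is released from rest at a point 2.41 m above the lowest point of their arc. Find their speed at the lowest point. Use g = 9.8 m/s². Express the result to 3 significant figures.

Mechanical energy is conserved (no friction): mgh = ½mv²
The mass cancels from both sides.
v = √(2gh) = √(2 × 9.8 × 2.41) = √47.236 = 6.873 m/s

v = 6.87 m/s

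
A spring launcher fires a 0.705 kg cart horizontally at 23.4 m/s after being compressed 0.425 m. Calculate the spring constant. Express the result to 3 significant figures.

Energy stored in the spring equals the launch KE: ½kx² = ½mv²
k = mv²/x² = (0.705)(23.4)²/(0.425)² = 2137 N/m

k = 2140 N/m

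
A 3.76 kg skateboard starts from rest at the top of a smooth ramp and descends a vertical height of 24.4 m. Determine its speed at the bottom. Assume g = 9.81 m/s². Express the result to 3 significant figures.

Mechanical energy is conserved (no friction): mgh = ½mv²
v = √(2gh) = √(2 × 9.81 × 24.4) = √478.73 = 21.88 m/s

v = 21.9 m/s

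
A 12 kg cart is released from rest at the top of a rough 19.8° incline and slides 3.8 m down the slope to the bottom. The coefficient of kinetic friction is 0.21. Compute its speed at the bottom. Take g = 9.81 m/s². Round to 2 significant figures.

Taking the bottom as reference, mgh = ½mv² + μ_k N L with h = L sinθ, N = mg cosθ:
mgh = mgL sinθ = (12)(9.81)(3.8)sin19.8° = 151.53 J
W_f = μ_k mg cosθ · L = (0.21)(12)(9.81)cos19.8°·3.8 = 88.39 J
½mv² = 151.53 − 88.39 = 63.143 J
v = √(2 × 63.143/12) = 3.244 m/s

v = 3.2 m/s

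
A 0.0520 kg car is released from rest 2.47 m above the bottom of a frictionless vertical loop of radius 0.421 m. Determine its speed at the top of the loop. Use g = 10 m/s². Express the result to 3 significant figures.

v = 5.71 m/s

Energy conservation: mgh = ½mv_top² + mg(2r)
v_top² = 2g(h − 2r) = 2(10)(2.47 − 0.8420) = 32.56
v_top = 5.706 m/s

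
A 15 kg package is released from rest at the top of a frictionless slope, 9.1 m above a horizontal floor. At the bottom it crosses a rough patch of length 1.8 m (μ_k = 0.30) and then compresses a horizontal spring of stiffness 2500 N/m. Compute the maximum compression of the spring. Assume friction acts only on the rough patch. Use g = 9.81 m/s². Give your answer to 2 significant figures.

x = 1.0 m

Initial energy: E₁ = mgh = (15)(9.81)(9.1) = 1339.1 J
Friction removes W_f = μ_k mg d = (0.30)(15)(9.81)(1.8) = 79.46 J
Energy reaching the spring: E = 1339.1 − 79.46 = 1259.6 J
At max compression ½kx² = E ⇒ x = √(2E/k) = √(2 × 1259.6/2500) = 1.004 m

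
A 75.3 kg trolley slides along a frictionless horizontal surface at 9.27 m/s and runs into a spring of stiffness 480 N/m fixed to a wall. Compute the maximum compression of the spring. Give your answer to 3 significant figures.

x = 3.67 m

At max compression the trolley is momentarily at rest: ½mv² = ½kx²
x = v√(m/k) = 9.27 × √(75.3/480) = 3.672 m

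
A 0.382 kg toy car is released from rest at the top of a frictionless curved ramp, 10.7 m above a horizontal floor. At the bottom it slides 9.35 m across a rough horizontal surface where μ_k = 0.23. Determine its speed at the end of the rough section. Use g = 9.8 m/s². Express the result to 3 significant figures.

v = 12.9 m/s

Applying the work–energy principle:
mgh = ½mv² + μ_k m g d
W_f = μ_k mg d = (0.23)(0.382)(9.8)(9.35) = 8.051 J
½mv² = mgh − W_f = 40.057 − 8.051 = 32.006 J
v = √(2 × 32.006/0.382) = 12.94 m/s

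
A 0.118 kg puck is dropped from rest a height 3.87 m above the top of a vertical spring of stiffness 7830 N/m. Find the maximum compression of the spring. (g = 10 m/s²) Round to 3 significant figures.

Measuring PE from the top of the relaxed spring, at max compression the puck has dropped H + x with zero KE, so:
mg(H + x) = ½kx²
½(7830)x² − (0.118)(10)x − (0.118)(10)(3.87) = 0
3915x² − 1.180x − 4.567 = 0
x = [1.180 + √(1.392 + 71513)]/(2 × 3915) = 0.03430 m

x = 0.0343 m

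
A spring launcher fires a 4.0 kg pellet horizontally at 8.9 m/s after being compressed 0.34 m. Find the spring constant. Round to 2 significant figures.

k = 2700 N/m

Spring PE at full compression equals KE at release: ½kx² = ½mv²
k = mv²/x² = (4.0)(8.9)²/(0.34)² = 2741 N/m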